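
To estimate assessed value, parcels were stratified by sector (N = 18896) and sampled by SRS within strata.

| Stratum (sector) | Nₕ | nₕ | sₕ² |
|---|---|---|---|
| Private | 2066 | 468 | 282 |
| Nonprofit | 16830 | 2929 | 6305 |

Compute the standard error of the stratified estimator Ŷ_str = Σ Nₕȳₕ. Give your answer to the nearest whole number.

Var(Ŷ_str) = Σₕ Nₕ²(1 − fₕ)sₕ²/nₕ.
Private: 2066²·(1 − 468/2066)·282/468 = 1.9893461 × 10^6.
Nonprofit: 16830²·(1 − 2929/16830)·6305/2929 = 5.0361178 × 10^8.
Sum = 5.0560113 × 10^8.
SE = √(5.0560113 × 10^8) = 22486.

22486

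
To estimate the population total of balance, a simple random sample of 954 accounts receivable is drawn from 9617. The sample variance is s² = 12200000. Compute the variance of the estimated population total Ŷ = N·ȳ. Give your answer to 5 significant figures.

Var(Ŷ) = N²·Var(ȳ) = N²·(1 − n/N)·s²/n.
f = 954/9617 = 0.09919933; Var(ȳ) = 0.90080067·12200000/954 = 11519.673.
Var(Ŷ) = 9617² · 11519.673 = 1.0654164 × 10^12.

1.0654 × 10^12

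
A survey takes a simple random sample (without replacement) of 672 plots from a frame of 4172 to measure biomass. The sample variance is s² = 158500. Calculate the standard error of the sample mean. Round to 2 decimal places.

14.07

Under SRS without replacement, Var(ȳ) = (1 − f)·s²/n with f = n/N = 672/4172 = 0.16107383.
Var(ȳ) = (1 − 0.16107383)·158500/672 = 0.83892617·235.8631 = 197.87172.
SE(ȳ) = √(197.87172) = 14.07.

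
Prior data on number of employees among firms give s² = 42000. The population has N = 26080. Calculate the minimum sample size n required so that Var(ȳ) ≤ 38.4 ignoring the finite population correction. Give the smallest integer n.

Without fpc, n₀ = s²/D = 42000/38.4 = 1093.7500.
Rounding up, n = 1094.

1094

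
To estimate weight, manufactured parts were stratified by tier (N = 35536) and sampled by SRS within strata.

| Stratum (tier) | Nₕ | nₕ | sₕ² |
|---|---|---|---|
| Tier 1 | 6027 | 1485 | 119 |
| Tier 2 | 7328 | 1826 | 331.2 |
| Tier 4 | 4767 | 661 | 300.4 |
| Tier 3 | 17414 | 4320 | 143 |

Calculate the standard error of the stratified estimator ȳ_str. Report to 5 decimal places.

Var(ȳ_str) = Σₕ Wₕ²(1 − fₕ)sₕ²/nₕ with Wₕ = Nₕ/N, N = 35536.
Tier 1: Wₕ = 0.16960266; term = 0.16960266²·(1 − 0.24639124)·119/1485 = 0.0017371277.
Tier 2: Wₕ = 0.20621342; term = 0.20621342²·(1 − 0.24918122)·331.2/1826 = 0.0057910661.
Tier 4: Wₕ = 0.13414566; term = 0.13414566²·(1 − 0.13866163)·300.4/661 = 0.0070440995.
Tier 3: Wₕ = 0.49003827; term = 0.49003827²·(1 − 0.24807626)·143/4320 = 0.0059770389.
Sum = 0.020549332.
SE = √(0.020549332) = 0.14335.

0.14335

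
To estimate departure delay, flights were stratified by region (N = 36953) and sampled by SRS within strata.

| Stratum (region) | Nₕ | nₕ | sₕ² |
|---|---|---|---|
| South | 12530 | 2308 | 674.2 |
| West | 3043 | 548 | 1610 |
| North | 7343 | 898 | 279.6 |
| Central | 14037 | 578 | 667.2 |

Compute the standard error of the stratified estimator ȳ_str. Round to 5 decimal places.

Var(ȳ_str) = Σₕ Wₕ²(1 − fₕ)sₕ²/nₕ with Wₕ = Nₕ/N, N = 36953.
South: Wₕ = 0.33907937; term = 0.33907937²·(1 − 0.18419792)·674.2/2308 = 0.027399364.
West: Wₕ = 0.08234785; term = 0.08234785²·(1 − 0.18008544)·1610/548 = 0.016334973.
North: Wₕ = 0.19871188; term = 0.19871188²·(1 − 0.12229334)·279.6/898 = 0.010790905.
Central: Wₕ = 0.37986090; term = 0.37986090²·(1 − 0.04117689)·667.2/578 = 0.15970403.
Sum = 0.21422927.
SE = √(0.21422927) = 0.46285.

0.46285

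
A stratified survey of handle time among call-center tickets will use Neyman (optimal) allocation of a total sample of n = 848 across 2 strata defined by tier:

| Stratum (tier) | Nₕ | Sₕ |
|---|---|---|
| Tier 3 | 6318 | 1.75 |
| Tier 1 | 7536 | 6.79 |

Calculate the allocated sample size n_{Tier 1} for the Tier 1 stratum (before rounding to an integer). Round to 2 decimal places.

Neyman allocation: nₕ = n·NₕSₕ / Σⱼ NⱼSⱼ.
Σ NⱼSⱼ = 6318·1.75 + 7536·6.79 = 62225.94.
n_{Tier 1} = 848·7536·6.79 / 62225.94 = 697.32.

697.32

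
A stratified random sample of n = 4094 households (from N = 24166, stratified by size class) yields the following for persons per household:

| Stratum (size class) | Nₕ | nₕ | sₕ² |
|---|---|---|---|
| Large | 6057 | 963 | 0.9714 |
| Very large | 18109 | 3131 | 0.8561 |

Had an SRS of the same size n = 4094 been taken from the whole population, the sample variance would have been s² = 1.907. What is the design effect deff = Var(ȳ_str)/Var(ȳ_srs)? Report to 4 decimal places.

Var(ȳ_str) = Σ Wₕ²(1−fₕ)sₕ²/nₕ with Wₕ = Nₕ/24166:
  Large: (6057/24166)²·(1−963/6057)·0.9714/963 = 5.3294057 × 10^-5
  Very large: (18109/24166)²·(1−3131/18109)·0.8561/3131 = 1.2699312 × 10^-4
  → Var(ȳ_str) = 1.8028718 × 10^-4.
Var(ȳ_srs) = (1 − 4094/24166)·1.907/4094 = 3.8689109 × 10^-4.
deff = (1.8028718 × 10^-4) / (3.8689109 × 10^-4) = 0.4660.

0.4660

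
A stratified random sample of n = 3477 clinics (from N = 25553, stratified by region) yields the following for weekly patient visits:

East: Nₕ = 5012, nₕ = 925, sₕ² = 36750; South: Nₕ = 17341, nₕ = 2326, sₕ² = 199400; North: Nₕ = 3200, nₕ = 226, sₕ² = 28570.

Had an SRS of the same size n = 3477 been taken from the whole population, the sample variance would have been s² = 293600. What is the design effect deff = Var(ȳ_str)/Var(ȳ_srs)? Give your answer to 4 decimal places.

Var(ȳ_str) = Σ Wₕ²(1−fₕ)sₕ²/nₕ with Wₕ = Nₕ/25553:
  East: (5012/25553)²·(1−925/5012)·36750/925 = 1.2463715
  South: (17341/25553)²·(1−2326/17341)·199400/2326 = 34.184649
  North: (3200/25553)²·(1−226/3200)·28570/226 = 1.8425062
  → Var(ȳ_str) = 37.273527.
Var(ȳ_srs) = (1 − 3477/25553)·293600/3477 = 72.950765.
deff = 37.273527 / 72.950765 = 0.5109.

0.5109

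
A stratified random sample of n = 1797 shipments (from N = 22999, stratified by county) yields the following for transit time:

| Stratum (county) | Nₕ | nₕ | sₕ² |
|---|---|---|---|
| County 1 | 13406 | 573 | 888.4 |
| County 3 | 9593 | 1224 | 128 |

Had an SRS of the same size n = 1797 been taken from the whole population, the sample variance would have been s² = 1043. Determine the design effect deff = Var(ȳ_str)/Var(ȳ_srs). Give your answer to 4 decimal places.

Var(ȳ_str) = Σ Wₕ²(1−fₕ)sₕ²/nₕ with Wₕ = Nₕ/22999:
  County 1: (13406/22999)²·(1−573/13406)·888.4/573 = 0.50427035
  County 3: (9593/22999)²·(1−1224/9593)·128/1224 = 0.015872256
  → Var(ȳ_str) = 0.52014261.
Var(ȳ_srs) = (1 − 1797/22999)·1043/1797 = 0.535062.
deff = 0.52014261 / 0.535062 = 0.9721.

0.9721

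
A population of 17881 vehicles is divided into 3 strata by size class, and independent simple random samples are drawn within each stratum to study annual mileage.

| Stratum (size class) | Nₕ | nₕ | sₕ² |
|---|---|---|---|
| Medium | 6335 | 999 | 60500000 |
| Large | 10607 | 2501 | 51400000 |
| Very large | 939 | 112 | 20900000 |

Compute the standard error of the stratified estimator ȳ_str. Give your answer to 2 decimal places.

Var(ȳ_str) = Σₕ Wₕ²(1 − fₕ)sₕ²/nₕ with Wₕ = Nₕ/N, N = 17881.
Medium: Wₕ = 0.35428667; term = 0.35428667²·(1 − 0.15769534)·60500000/999 = 6402.7821.
Large: Wₕ = 0.59319949; term = 0.59319949²·(1 − 0.23578769)·51400000/2501 = 5526.6885.
Very large: Wₕ = 0.05251384; term = 0.05251384²·(1 − 0.11927583)·20900000/112 = 453.22698.
Sum = 12382.698.
SE = √(12382.698) = 111.28.

111.28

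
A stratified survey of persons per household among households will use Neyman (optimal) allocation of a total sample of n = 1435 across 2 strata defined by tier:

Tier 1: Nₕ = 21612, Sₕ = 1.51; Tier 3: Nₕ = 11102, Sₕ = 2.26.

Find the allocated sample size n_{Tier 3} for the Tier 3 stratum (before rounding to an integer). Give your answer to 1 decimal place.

Neyman allocation: nₕ = n·NₕSₕ / Σⱼ NⱼSⱼ.
Σ NⱼSⱼ = 21612·1.51 + 11102·2.26 = 57724.64.
n_{Tier 3} = 1435·11102·2.26 / 57724.64 = 623.7.

623.7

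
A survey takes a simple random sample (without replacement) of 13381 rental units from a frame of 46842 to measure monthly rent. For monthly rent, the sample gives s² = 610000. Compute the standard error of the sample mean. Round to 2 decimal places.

5.71

Under SRS without replacement, Var(ȳ) = (1 − f)·s²/n with f = n/N = 13381/46842 = 0.28566244.
Var(ȳ) = (1 − 0.28566244)·610000/13381 = 0.71433756·45.587026 = 32.564525.
SE(ȳ) = √(32.564525) = 5.71.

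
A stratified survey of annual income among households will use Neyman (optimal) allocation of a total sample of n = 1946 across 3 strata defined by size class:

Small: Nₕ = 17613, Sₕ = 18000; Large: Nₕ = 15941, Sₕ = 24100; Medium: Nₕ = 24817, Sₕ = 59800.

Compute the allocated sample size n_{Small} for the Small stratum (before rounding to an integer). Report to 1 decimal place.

282.3

Neyman allocation: nₕ = n·NₕSₕ / Σⱼ NⱼSⱼ.
Σ NⱼSⱼ = 17613·18000 + 15941·24100 + 24817·59800 = 2.1852687 × 10^9.
n_{Small} = 1946·17613·18000 / (2.1852687 × 10^9) = 282.3.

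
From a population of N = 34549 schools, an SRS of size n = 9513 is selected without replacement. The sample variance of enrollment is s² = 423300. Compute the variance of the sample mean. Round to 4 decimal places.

32.2448

Under SRS without replacement, Var(ȳ) = (1 − f)·s²/n with f = n/N = 9513/34549 = 0.27534806.
Var(ȳ) = (1 − 0.27534806)·423300/9513 = 0.72465194·44.497004 = 32.244841.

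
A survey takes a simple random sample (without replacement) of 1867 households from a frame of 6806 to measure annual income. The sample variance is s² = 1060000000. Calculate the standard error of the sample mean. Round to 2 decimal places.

Under SRS without replacement, Var(ȳ) = (1 − f)·s²/n with f = n/N = 1867/6806 = 0.27431678.
Var(ȳ) = (1 − 0.27431678)·1060000000/1867 = 0.72568322·567755.76 = 412010.83.
SE(ȳ) = √(412010.83) = 641.88.

641.88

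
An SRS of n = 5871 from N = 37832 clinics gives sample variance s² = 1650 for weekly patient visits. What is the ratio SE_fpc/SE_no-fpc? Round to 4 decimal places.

0.9191

f = n/N = 5871/37832 = 0.15518609.
SE_no-fpc = √(s²/n) = 0.53013433; SE_fpc = √((1−f)s²/n) = 0.4872664.
Ratio = √(1−f) = 0.91913759.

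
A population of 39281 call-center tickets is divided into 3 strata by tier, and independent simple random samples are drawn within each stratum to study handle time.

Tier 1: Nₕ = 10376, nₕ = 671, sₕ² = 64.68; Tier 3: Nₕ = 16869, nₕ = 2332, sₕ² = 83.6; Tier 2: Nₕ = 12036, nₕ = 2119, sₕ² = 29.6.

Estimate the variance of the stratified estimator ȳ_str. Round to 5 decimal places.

Var(ȳ_str) = Σₕ Wₕ²(1 − fₕ)sₕ²/nₕ with Wₕ = Nₕ/N, N = 39281.
Tier 1: Wₕ = 0.26414806; term = 0.26414806²·(1 − 0.06466847)·64.68/671 = 0.0062908296.
Tier 3: Wₕ = 0.42944426; term = 0.42944426²·(1 − 0.13824175)·83.6/2332 = 0.005697401.
Tier 2: Wₕ = 0.30640768; term = 0.30640768²·(1 − 0.17605517)·29.6/2119 = 0.0010805831.
Sum = 0.013068814.

0.01307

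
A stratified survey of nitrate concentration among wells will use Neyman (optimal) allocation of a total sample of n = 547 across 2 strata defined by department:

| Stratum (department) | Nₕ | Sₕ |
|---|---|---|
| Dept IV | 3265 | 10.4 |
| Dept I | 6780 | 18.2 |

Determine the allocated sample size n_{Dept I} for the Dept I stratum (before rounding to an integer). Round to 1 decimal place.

Neyman allocation: nₕ = n·NₕSₕ / Σⱼ NⱼSⱼ.
Σ NⱼSⱼ = 3265·10.4 + 6780·18.2 = 157352.
n_{Dept I} = 547·6780·18.2 / 157352 = 429.0.

429.0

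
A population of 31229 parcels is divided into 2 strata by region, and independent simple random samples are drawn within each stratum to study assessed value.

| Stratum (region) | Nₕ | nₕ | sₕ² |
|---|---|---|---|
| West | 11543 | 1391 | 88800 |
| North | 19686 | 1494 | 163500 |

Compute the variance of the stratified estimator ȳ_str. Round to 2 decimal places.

Var(ȳ_str) = Σₕ Wₕ²(1 − fₕ)sₕ²/nₕ with Wₕ = Nₕ/N, N = 31229.
West: Wₕ = 0.36962439; term = 0.36962439²·(1 − 0.12050593)·88800/1391 = 7.6707881.
North: Wₕ = 0.63037561; term = 0.63037561²·(1 − 0.07589150)·163500/1494 = 40.18731.
Sum = 47.858098.

47.86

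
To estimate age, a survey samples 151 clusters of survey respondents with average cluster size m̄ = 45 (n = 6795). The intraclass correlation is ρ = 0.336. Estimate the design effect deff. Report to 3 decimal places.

deff = 1 + (45 − 1)·0.336 = 1 + 14.784 = 15.784.

15.784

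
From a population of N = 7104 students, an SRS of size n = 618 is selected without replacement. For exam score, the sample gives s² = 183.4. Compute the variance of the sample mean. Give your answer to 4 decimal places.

Under SRS without replacement, Var(ȳ) = (1 − f)·s²/n with f = n/N = 618/7104 = 0.08699324.
Var(ȳ) = (1 − 0.08699324)·183.4/618 = 0.91300676·0.29676375 = 0.27094731.

0.2709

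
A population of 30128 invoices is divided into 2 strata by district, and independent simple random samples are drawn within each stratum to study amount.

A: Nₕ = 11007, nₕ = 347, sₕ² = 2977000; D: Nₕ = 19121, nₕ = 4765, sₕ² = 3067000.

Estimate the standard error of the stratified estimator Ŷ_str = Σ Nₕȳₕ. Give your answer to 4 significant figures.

Var(Ŷ_str) = Σₕ Nₕ²(1 − fₕ)sₕ²/nₕ.
A: 11007²·(1 − 347/11007)·2977000/347 = 1.0066431 × 10^12.
D: 19121²·(1 − 4765/19121)·3067000/4765 = 1.7668306 × 10^11.
Sum = 1.1833262 × 10^12.
SE = √(1.1833262 × 10^12) = 1.088 × 10^6.

1.088 × 10^6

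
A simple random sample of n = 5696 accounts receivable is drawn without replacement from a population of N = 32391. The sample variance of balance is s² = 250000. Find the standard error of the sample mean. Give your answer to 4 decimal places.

Under SRS without replacement, Var(ȳ) = (1 − f)·s²/n with f = n/N = 5696/32391 = 0.17585132.
Var(ȳ) = (1 − 0.17585132)·250000/5696 = 0.82414868·43.890449 = 36.172256.
SE(ȳ) = √(36.172256) = 6.0143.

6.0143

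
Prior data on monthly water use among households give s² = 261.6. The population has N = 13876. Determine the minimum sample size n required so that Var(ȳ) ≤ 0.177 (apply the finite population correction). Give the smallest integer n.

1336

Without fpc, n₀ = s²/D = 261.6/0.177 = 1477.9661.
With fpc, (1 − n/N)·s²/n ≤ D requires n ≥ n₀/(1 + n₀/N) = 1477.9661/(1 + 1477.9661/13876) = 1335.6977.
Rounding up, n = 1336.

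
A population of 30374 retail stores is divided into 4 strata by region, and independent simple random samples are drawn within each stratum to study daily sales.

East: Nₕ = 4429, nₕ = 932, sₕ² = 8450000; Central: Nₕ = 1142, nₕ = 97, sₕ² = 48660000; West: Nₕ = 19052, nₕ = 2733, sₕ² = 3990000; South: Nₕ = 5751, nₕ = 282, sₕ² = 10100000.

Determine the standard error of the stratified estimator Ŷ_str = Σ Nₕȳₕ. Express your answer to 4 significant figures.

Var(Ŷ_str) = Σₕ Nₕ²(1 − fₕ)sₕ²/nₕ.
East: 4429²·(1 − 932/4429)·8450000/932 = 1.4042425 × 10^11.
Central: 1142²·(1 − 97/1142)·48660000/97 = 5.9866348 × 10^11.
West: 19052²·(1 − 2733/19052)·3990000/2733 = 4.5390752 × 10^11.
South: 5751²·(1 − 282/5751)·10100000/282 = 1.1264802 × 10^12.
Sum = 2.3194755 × 10^12.
SE = √(2.3194755 × 10^12) = 1.523 × 10^6.

1.523 × 10^6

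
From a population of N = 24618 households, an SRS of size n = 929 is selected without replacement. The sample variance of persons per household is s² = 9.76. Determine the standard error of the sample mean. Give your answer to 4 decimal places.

0.1005

Under SRS without replacement, Var(ȳ) = (1 − f)·s²/n with f = n/N = 929/24618 = 0.03773662.
Var(ȳ) = (1 − 0.03773662)·9.76/929 = 0.96226338·0.01050592 = 0.010109462.
SE(ȳ) = √(0.010109462) = 0.1005.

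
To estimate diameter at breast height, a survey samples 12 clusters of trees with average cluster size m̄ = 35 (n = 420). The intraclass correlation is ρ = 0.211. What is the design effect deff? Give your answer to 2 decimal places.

8.17

deff = 1 + (35 − 1)·0.211 = 1 + 7.174 = 8.174.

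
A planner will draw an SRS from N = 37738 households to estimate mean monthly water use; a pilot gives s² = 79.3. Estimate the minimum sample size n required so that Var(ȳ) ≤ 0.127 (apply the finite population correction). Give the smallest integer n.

Without fpc, n₀ = s²/D = 79.3/0.127 = 624.4094.
With fpc, (1 − n/N)·s²/n ≤ D requires n ≥ n₀/(1 + n₀/N) = 624.4094/(1 + 624.4094/37738) = 614.2461.
Rounding up, n = 615.

615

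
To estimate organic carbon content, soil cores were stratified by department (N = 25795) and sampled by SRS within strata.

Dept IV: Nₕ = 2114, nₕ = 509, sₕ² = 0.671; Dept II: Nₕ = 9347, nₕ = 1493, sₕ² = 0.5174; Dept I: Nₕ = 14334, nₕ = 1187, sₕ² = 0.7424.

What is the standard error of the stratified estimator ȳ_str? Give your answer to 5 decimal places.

0.01490

Var(ȳ_str) = Σₕ Wₕ²(1 − fₕ)sₕ²/nₕ with Wₕ = Nₕ/N, N = 25795.
Dept IV: Wₕ = 0.08195387; term = 0.08195387²·(1 − 0.24077578)·0.671/509 = 6.722235 × 10^-6.
Dept II: Wₕ = 0.36235705; term = 0.36235705²·(1 − 0.15973039)·0.5174/1493 = 3.8234788 × 10^-5.
Dept I: Wₕ = 0.55568909; term = 0.55568909²·(1 − 0.08281010)·0.7424/1187 = 1.7713739 × 10^-4.
Sum = 2.2209441 × 10^-4.
SE = √(2.2209441 × 10^-4) = 0.01490.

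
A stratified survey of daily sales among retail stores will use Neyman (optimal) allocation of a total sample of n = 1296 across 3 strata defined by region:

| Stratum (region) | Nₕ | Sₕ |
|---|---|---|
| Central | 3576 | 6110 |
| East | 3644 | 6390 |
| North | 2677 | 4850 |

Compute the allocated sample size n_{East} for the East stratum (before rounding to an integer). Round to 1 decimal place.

519.2

Neyman allocation: nₕ = n·NₕSₕ / Σⱼ NⱼSⱼ.
Σ NⱼSⱼ = 3576·6110 + 3644·6390 + 2677·4850 = 5.811797 × 10^7.
n_{East} = 1296·3644·6390 / (5.811797 × 10^7) = 519.2.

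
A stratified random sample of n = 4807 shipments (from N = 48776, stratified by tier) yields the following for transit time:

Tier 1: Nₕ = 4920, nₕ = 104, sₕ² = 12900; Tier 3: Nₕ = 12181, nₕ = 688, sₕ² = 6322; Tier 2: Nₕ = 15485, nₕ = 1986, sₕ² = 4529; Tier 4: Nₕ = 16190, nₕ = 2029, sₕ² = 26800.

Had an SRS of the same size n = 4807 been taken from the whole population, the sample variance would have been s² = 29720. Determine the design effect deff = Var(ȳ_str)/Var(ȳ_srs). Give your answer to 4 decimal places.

0.5830

Var(ȳ_str) = Σ Wₕ²(1−fₕ)sₕ²/nₕ with Wₕ = Nₕ/48776:
  Tier 1: (4920/48776)²·(1−104/4920)·12900/104 = 1.2353658
  Tier 3: (12181/48776)²·(1−688/12181)·6322/688 = 0.54071702
  Tier 2: (15485/48776)²·(1−1986/15485)·4529/1986 = 0.20036577
  Tier 4: (16190/48776)²·(1−2029/16190)·26800/2029 = 1.2728615
  → Var(ȳ_str) = 3.2493101.
Var(ȳ_srs) = (1 − 4807/48776)·29720/4807 = 5.5733342.
deff = 3.2493101 / 5.5733342 = 0.5830.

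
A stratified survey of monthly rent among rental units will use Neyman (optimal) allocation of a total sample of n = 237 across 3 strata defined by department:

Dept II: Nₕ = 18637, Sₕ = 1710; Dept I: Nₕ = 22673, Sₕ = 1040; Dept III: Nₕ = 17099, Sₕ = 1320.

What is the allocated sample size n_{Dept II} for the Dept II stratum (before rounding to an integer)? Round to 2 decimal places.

96.81

Neyman allocation: nₕ = n·NₕSₕ / Σⱼ NⱼSⱼ.
Σ NⱼSⱼ = 18637·1710 + 22673·1040 + 17099·1320 = 7.801987 × 10^7.
n_{Dept II} = 237·18637·1710 / (7.801987 × 10^7) = 96.81.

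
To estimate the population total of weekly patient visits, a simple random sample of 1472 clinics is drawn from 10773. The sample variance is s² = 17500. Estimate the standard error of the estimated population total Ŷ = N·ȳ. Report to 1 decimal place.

Var(Ŷ) = N²·Var(ȳ) = N²·(1 − n/N)·s²/n.
f = 1472/10773 = 0.13663789; Var(ȳ) = 0.86336211·17500/1472 = 10.264156.
Var(Ŷ) = 10773² · 10.264156 = 1.1912326 × 10^9.
SE(Ŷ) = √(1.1912326 × 10^9) = 34514.2.

34514.2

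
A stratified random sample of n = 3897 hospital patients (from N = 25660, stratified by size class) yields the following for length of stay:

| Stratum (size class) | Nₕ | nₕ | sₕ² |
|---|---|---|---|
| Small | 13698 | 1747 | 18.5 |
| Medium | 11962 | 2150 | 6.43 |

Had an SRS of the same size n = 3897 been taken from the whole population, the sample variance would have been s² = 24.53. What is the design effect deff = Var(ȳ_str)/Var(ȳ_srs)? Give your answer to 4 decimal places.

Var(ȳ_str) = Σ Wₕ²(1−fₕ)sₕ²/nₕ with Wₕ = Nₕ/25660:
  Small: (13698/25660)²·(1−1747/13698)·18.5/1747 = 0.0026328549
  Medium: (11962/25660)²·(1−2150/11962)·6.43/2150 = 5.3311456 × 10^-4
  → Var(ȳ_str) = 0.0031659695.
Var(ȳ_srs) = (1 − 3897/25660)·24.53/3897 = 0.005338623.
deff = 0.0031659695 / 0.005338623 = 0.5930.

0.5930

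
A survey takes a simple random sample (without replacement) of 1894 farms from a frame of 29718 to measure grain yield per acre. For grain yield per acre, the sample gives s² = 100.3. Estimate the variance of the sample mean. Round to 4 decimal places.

Under SRS without replacement, Var(ȳ) = (1 − f)·s²/n with f = n/N = 1894/29718 = 0.06373242.
Var(ȳ) = (1 − 0.06373242)·100.3/1894 = 0.93626758·0.052956705 = 0.049581646.

0.0496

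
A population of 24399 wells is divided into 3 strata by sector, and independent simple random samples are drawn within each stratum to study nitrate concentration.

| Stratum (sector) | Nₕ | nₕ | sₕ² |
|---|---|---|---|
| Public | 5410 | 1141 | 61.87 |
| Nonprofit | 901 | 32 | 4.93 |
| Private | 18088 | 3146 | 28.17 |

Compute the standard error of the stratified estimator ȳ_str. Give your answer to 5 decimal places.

0.07982

Var(ȳ_str) = Σₕ Wₕ²(1 − fₕ)sₕ²/nₕ with Wₕ = Nₕ/N, N = 24399.
Public: Wₕ = 0.22173040; term = 0.22173040²·(1 − 0.21090573)·61.87/1141 = 0.0021036517.
Nonprofit: Wₕ = 0.03692774; term = 0.03692774²·(1 − 0.03551609)·4.93/32 = 2.0262707 × 10^-4.
Private: Wₕ = 0.74134186; term = 0.74134186²·(1 − 0.17392747)·28.17/3146 = 0.0040652135.
Sum = 0.0063714923.
SE = √(0.0063714923) = 0.07982.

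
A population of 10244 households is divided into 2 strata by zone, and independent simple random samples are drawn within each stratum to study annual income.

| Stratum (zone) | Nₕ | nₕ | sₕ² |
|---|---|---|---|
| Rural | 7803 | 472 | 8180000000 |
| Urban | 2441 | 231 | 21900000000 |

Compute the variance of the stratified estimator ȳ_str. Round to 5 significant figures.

Var(ȳ_str) = Σₕ Wₕ²(1 − fₕ)sₕ²/nₕ with Wₕ = Nₕ/N, N = 10244.
Rural: Wₕ = 0.76171417; term = 0.76171417²·(1 − 0.06048956)·8180000000/472 = 9.4470669 × 10^6.
Urban: Wₕ = 0.23828583; term = 0.23828583²·(1 − 0.09463335)·21900000000/231 = 4.8736355 × 10^6.
Sum = 1.4320702 × 10^7.

1.4321 × 10^7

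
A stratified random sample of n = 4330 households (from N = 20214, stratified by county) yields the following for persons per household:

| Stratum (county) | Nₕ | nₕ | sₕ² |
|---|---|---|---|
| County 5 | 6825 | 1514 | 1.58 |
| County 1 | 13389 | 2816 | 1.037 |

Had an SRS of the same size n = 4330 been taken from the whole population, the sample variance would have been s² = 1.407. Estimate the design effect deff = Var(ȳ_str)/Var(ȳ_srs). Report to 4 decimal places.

0.8622

Var(ȳ_str) = Σ Wₕ²(1−fₕ)sₕ²/nₕ with Wₕ = Nₕ/20214:
  County 5: (6825/20214)²·(1−1514/6825)·1.58/1514 = 9.2577542 × 10^-5
  County 1: (13389/20214)²·(1−2816/13389)·1.037/2816 = 1.2758157 × 10^-4
  → Var(ȳ_str) = 2.2015911 × 10^-4.
Var(ȳ_srs) = (1 − 4330/20214)·1.407/4330 = 2.5533704 × 10^-4.
deff = (2.2015911 × 10^-4) / (2.5533704 × 10^-4) = 0.8622.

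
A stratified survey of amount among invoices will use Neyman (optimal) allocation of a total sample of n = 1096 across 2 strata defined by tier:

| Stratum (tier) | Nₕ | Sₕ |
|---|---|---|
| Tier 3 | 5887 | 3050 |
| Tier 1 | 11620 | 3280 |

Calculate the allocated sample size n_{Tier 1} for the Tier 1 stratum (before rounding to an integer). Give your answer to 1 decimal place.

Neyman allocation: nₕ = n·NₕSₕ / Σⱼ NⱼSⱼ.
Σ NⱼSⱼ = 5887·3050 + 11620·3280 = 5.606895 × 10^7.
n_{Tier 1} = 1096·11620·3280 / (5.606895 × 10^7) = 745.0.

745.0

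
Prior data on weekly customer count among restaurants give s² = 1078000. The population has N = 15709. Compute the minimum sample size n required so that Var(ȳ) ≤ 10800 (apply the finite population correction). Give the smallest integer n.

Without fpc, n₀ = s²/D = 1078000/10800 = 99.8148.
With fpc, (1 − n/N)·s²/n ≤ D requires n ≥ n₀/(1 + n₀/N) = 99.8148/(1 + 99.8148/15709) = 99.1846.
Rounding up, n = 100.

100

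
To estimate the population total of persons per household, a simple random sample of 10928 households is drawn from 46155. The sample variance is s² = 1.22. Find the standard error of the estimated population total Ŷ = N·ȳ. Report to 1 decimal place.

Var(Ŷ) = N²·Var(ȳ) = N²·(1 − n/N)·s²/n.
f = 10928/46155 = 0.23676741; Var(ȳ) = 0.76323259·1.22/10928 = 8.5207152 × 10^-5.
Var(Ŷ) = 46155² · (8.5207152 × 10^-5) = 181515.43.
SE(Ŷ) = √(181515.43) = 426.0.

426.0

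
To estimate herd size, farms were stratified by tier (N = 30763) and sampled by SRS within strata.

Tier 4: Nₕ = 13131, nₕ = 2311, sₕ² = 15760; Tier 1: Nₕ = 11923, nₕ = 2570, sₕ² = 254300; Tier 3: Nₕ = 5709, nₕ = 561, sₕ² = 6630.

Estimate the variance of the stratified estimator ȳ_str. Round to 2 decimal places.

Var(ȳ_str) = Σₕ Wₕ²(1 − fₕ)sₕ²/nₕ with Wₕ = Nₕ/N, N = 30763.
Tier 4: Wₕ = 0.42684394; term = 0.42684394²·(1 − 0.17599574)·15760/2311 = 1.0238208.
Tier 1: Wₕ = 0.38757598; term = 0.38757598²·(1 − 0.21554978)·254300/2570 = 11.659833.
Tier 3: Wₕ = 0.18558008; term = 0.18558008²·(1 − 0.09826590)·6630/561 = 0.36702181.
Sum = 13.050676.

13.05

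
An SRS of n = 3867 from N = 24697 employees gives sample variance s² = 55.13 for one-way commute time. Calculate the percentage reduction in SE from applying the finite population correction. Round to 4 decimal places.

f = n/N = 3867/24697 = 0.15657772.
SE_no-fpc = √(s²/n) = 0.11940071; SE_fpc = √((1−f)s²/n) = 0.10965525.
Ratio = √(1−f) = 0.91838025. Reduction = 100·(1 − 0.91838025) = 8.1620%.

8.1620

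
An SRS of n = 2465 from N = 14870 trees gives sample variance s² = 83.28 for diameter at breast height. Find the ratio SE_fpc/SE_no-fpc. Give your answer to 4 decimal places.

0.9134

f = n/N = 2465/14870 = 0.16577001.
SE_no-fpc = √(s²/n) = 0.18380694; SE_fpc = √((1−f)s²/n) = 0.16788226.
Ratio = √(1−f) = 0.91336192.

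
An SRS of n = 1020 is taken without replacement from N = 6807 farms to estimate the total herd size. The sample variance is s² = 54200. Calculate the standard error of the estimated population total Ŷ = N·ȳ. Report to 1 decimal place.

45751.4

Var(Ŷ) = N²·Var(ȳ) = N²·(1 − n/N)·s²/n.
f = 1020/6807 = 0.14984575; Var(ȳ) = 0.85015425·54200/1020 = 45.174863.
Var(Ŷ) = 6807² · 45.174863 = 2.0931885 × 10^9.
SE(Ŷ) = √(2.0931885 × 10^9) = 45751.4.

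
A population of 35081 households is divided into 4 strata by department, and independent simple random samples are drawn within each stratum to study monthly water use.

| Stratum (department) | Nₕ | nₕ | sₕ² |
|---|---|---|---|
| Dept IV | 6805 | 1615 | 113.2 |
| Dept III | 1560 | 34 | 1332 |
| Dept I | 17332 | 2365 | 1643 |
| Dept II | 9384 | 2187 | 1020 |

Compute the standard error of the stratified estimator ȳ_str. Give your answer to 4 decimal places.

Var(ȳ_str) = Σₕ Wₕ²(1 − fₕ)sₕ²/nₕ with Wₕ = Nₕ/N, N = 35081.
Dept IV: Wₕ = 0.19397965; term = 0.19397965²·(1 − 0.23732550)·113.2/1615 = 0.0020115251.
Dept III: Wₕ = 0.04446852; term = 0.04446852²·(1 − 0.02179487)·1332/34 = 0.075781031.
Dept I: Wₕ = 0.49405661; term = 0.49405661²·(1 − 0.13645280)·1643/2365 = 0.14643535.
Dept II: Wₕ = 0.26749523; term = 0.26749523²·(1 − 0.23305627)·1020/2187 = 0.025594518.
Sum = 0.24982242.
SE = √(0.24982242) = 0.4998.

0.4998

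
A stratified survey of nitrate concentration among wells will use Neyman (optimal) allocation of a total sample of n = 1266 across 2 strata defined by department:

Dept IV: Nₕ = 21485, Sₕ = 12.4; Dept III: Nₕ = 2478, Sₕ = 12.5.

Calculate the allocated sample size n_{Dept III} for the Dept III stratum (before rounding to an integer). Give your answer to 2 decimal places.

131.86

Neyman allocation: nₕ = n·NₕSₕ / Σⱼ NⱼSⱼ.
Σ NⱼSⱼ = 21485·12.4 + 2478·12.5 = 297389.
n_{Dept III} = 1266·2478·12.5 / 297389 = 131.86.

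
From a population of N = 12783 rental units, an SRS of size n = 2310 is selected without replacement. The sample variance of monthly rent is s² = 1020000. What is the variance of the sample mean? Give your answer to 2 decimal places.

Under SRS without replacement, Var(ȳ) = (1 − f)·s²/n with f = n/N = 2310/12783 = 0.18070875.
Var(ȳ) = (1 − 0.18070875)·1020000/2310 = 0.81929125·441.55844 = 361.76497.

361.76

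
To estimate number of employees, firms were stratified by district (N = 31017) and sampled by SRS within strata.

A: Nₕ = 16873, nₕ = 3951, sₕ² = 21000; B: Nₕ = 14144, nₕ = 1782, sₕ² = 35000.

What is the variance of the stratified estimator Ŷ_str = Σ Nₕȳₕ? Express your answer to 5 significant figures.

Var(Ŷ_str) = Σₕ Nₕ²(1 − fₕ)sₕ²/nₕ.
A: 16873²·(1 − 3951/16873)·21000/3951 = 1.1588689 × 10^9.
B: 14144²·(1 − 1782/14144)·35000/1782 = 3.4341664 × 10^9.
Sum = 4.5930353 × 10^9.

4.5930 × 10^9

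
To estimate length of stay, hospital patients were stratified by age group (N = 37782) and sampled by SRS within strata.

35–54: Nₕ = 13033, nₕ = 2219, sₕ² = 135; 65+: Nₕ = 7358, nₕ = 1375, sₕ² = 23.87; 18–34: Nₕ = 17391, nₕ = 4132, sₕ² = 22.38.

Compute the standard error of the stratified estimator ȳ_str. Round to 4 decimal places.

Var(ȳ_str) = Σₕ Wₕ²(1 − fₕ)sₕ²/nₕ with Wₕ = Nₕ/N, N = 37782.
35–54: Wₕ = 0.34495262; term = 0.34495262²·(1 − 0.17026011)·135/2219 = 0.0060067193.
65+: Wₕ = 0.19474882; term = 0.19474882²·(1 − 0.18687143)·23.87/1375 = 5.3537566 × 10^-4.
18–34: Wₕ = 0.46029855; term = 0.46029855²·(1 − 0.23759416)·22.38/4132 = 8.7491368 × 10^-4.
Sum = 0.0074170086.
SE = √(0.0074170086) = 0.0861.

0.0861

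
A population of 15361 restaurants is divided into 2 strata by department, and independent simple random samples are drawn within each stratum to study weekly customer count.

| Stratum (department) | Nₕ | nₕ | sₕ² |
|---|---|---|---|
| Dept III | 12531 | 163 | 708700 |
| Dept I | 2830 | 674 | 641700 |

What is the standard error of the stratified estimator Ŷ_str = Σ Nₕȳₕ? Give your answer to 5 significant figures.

Var(Ŷ_str) = Σₕ Nₕ²(1 − fₕ)sₕ²/nₕ.
Dept III: 12531²·(1 − 163/12531)·708700/163 = 6.7384504 × 10^11.
Dept I: 2830²·(1 − 674/2830)·641700/674 = 5.8090797 × 10^9.
Sum = 6.7965412 × 10^11.
SE = √(6.7965412 × 10^11) = 824410.

824410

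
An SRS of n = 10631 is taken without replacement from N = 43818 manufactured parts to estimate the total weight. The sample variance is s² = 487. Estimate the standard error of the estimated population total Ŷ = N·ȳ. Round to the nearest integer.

Var(Ŷ) = N²·Var(ȳ) = N²·(1 − n/N)·s²/n.
f = 10631/43818 = 0.24261719; Var(ȳ) = 0.75738281·487/10631 = 0.034695271.
Var(Ŷ) = 43818² · 0.034695271 = 6.6615514 × 10^7.
SE(Ŷ) = √(6.6615514 × 10^7) = 8162.

8162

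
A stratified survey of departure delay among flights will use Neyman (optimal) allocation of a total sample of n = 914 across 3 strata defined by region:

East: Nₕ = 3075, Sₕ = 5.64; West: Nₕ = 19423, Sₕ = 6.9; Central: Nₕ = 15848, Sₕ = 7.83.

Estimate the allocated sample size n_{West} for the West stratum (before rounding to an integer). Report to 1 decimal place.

Neyman allocation: nₕ = n·NₕSₕ / Σⱼ NⱼSⱼ.
Σ NⱼSⱼ = 3075·5.64 + 19423·6.9 + 15848·7.83 = 275451.54.
n_{West} = 914·19423·6.9 / 275451.54 = 444.7.

444.7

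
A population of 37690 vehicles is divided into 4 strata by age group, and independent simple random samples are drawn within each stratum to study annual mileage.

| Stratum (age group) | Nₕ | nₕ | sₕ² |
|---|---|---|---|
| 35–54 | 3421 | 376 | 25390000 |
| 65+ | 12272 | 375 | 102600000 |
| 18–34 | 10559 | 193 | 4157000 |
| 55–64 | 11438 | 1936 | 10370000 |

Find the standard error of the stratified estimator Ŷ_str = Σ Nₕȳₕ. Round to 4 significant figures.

6.602 × 10^6

Var(Ŷ_str) = Σₕ Nₕ²(1 − fₕ)sₕ²/nₕ.
35–54: 3421²·(1 − 376/3421)·25390000/376 = 7.0342083 × 10^11.
65+: 12272²·(1 − 375/12272)·102600000/375 = 3.9945596 × 10^13.
18–34: 10559²·(1 − 193/10559)·4157000/193 = 2.3575272 × 10^12.
55–64: 11438²·(1 − 1936/11438)·10370000/1936 = 5.8215485 × 10^11.
Sum = 4.3588699 × 10^13.
SE = √(4.3588699 × 10^13) = 6.602 × 10^6.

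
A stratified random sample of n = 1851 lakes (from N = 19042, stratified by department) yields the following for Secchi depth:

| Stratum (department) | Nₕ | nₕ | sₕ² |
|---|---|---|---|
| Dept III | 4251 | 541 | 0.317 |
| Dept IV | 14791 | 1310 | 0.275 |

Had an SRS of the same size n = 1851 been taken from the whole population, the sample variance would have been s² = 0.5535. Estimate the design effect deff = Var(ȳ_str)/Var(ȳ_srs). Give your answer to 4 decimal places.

Var(ȳ_str) = Σ Wₕ²(1−fₕ)sₕ²/nₕ with Wₕ = Nₕ/19042:
  Dept III: (4251/19042)²·(1−541/4251)·0.317/541 = 2.5486012 × 10^-5
  Dept IV: (14791/19042)²·(1−1310/14791)·0.275/1310 = 1.1543989 × 10^-4
  → Var(ȳ_str) = 1.409259 × 10^-4.
Var(ȳ_srs) = (1 − 1851/19042)·0.5535/1851 = 2.6996023 × 10^-4.
deff = (1.409259 × 10^-4) / (2.6996023 × 10^-4) = 0.5220.

0.5220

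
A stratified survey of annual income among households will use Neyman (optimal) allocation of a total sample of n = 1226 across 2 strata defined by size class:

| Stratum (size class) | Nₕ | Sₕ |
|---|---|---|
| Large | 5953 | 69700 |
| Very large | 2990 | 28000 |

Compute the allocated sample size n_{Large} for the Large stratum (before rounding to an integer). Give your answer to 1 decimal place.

Neyman allocation: nₕ = n·NₕSₕ / Σⱼ NⱼSⱼ.
Σ NⱼSⱼ = 5953·69700 + 2990·28000 = 4.986441 × 10^8.
n_{Large} = 1226·5953·69700 / (4.986441 × 10^8) = 1020.2.

1020.2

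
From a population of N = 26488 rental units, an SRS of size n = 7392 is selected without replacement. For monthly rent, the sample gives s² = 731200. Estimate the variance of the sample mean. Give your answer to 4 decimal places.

Under SRS without replacement, Var(ȳ) = (1 − f)·s²/n with f = n/N = 7392/26488 = 0.27906977.
Var(ȳ) = (1 − 0.27906977)·731200/7392 = 0.72093023·98.917749 = 71.312796.

71.3128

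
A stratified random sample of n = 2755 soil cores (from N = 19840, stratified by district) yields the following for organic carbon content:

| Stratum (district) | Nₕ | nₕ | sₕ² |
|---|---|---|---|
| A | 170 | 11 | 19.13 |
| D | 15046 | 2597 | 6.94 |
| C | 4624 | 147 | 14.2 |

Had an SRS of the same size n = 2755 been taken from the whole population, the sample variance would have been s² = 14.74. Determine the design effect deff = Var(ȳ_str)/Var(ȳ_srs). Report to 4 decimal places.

Var(ȳ_str) = Σ Wₕ²(1−fₕ)sₕ²/nₕ with Wₕ = Nₕ/19840:
  A: (170/19840)²·(1−11/170)·19.13/11 = 1.1942218 × 10^-4
  D: (15046/19840)²·(1−2597/15046)·6.94/2597 = 0.0012716269
  C: (4624/19840)²·(1−147/4624)·14.2/147 = 0.0050803378
  → Var(ȳ_str) = 0.0064713869.
Var(ȳ_srs) = (1 − 2755/19840)·14.74/2755 = 0.0046073287.
deff = 0.0064713869 / 0.0046073287 = 1.4046.

1.4046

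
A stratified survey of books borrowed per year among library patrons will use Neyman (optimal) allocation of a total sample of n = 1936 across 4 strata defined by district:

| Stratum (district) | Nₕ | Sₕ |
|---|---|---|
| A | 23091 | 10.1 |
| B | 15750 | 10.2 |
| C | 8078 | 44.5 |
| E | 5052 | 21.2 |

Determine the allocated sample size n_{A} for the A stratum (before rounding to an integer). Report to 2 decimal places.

524.74

Neyman allocation: nₕ = n·NₕSₕ / Σⱼ NⱼSⱼ.
Σ NⱼSⱼ = 23091·10.1 + 15750·10.2 + 8078·44.5 + 5052·21.2 = 860442.5.
n_{A} = 1936·23091·10.1 / 860442.5 = 524.74.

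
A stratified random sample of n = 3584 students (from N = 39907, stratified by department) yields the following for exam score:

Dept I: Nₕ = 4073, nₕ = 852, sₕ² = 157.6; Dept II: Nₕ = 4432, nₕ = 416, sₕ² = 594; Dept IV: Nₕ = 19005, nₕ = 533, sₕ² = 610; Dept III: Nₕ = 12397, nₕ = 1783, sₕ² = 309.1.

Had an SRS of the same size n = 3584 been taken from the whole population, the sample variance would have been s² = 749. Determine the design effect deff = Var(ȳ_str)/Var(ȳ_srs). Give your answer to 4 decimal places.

1.4935

Var(ȳ_str) = Σ Wₕ²(1−fₕ)sₕ²/nₕ with Wₕ = Nₕ/39907:
  Dept I: (4073/39907)²·(1−852/4073)·157.6/852 = 0.0015237846
  Dept II: (4432/39907)²·(1−416/4432)·594/416 = 0.015958366
  Dept IV: (19005/39907)²·(1−533/19005)·610/533 = 0.252282
  Dept III: (12397/39907)²·(1−1783/12397)·309.1/1783 = 0.014323369
  → Var(ȳ_str) = 0.28408752.
Var(ȳ_srs) = (1 − 3584/39907)·749/3584 = 0.19021574.
deff = 0.28408752 / 0.19021574 = 1.4935.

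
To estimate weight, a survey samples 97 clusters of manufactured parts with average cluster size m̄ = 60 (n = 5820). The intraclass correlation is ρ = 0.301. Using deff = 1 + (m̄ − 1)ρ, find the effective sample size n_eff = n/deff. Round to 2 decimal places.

deff = 1 + (60 − 1)·0.301 = 1 + 17.759 = 18.759.
n_eff = 5820 / 18.759 = 310.25.

310.25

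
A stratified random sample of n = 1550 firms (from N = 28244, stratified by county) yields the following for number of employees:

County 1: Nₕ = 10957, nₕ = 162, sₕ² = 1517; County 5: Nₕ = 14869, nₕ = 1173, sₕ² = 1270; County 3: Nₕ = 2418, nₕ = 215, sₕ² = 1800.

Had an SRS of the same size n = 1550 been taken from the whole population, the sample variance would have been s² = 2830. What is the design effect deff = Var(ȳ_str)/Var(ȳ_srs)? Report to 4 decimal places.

0.9972

Var(ȳ_str) = Σ Wₕ²(1−fₕ)sₕ²/nₕ with Wₕ = Nₕ/28244:
  County 1: (10957/28244)²·(1−162/10957)·1517/162 = 1.3884571
  County 5: (14869/28244)²·(1−1173/14869)·1270/1173 = 0.27639413
  County 3: (2418/28244)²·(1−215/2418)·1800/215 = 0.055905229
  → Var(ȳ_str) = 1.7207565.
Var(ȳ_srs) = (1 − 1550/28244)·2830/1550 = 1.7256082.
deff = 1.7207565 / 1.7256082 = 0.9972.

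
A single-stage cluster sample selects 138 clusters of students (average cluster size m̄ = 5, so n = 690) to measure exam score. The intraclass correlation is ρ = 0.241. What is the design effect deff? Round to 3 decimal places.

1.964

deff = 1 + (5 − 1)·0.241 = 1 + 0.964 = 1.964.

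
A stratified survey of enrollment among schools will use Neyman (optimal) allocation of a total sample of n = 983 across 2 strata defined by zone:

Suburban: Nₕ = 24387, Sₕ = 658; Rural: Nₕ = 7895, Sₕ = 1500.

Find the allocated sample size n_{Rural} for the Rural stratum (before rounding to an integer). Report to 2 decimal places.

Neyman allocation: nₕ = n·NₕSₕ / Σⱼ NⱼSⱼ.
Σ NⱼSⱼ = 24387·658 + 7895·1500 = 2.7889146 × 10^7.
n_{Rural} = 983·7895·1500 / (2.7889146 × 10^7) = 417.41.

417.41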